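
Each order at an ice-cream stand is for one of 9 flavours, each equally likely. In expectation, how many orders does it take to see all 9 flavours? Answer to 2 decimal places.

25.46

After k distinct flavours have appeared, the next order gives a new one with probability (9-k)/9, so the expected wait for the (k+1)-th is 9/(9-k).
E[T] = 9/9 + 9/8 + 9/7 + ... + 9/2 + 9/1 = 9·H_{9}.
H_{9} = 2.829, so E[T] = 25.461.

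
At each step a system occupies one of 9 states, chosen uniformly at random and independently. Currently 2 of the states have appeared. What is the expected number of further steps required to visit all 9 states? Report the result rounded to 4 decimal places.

From k distinct to k+1 distinct takes on average 9/(9-k) steps.
Sum over k = 2,...,8: E = 9/7 + 9/6 + 9/5 + ... + 9/2 + 9/1 = 23.33571.

23.3357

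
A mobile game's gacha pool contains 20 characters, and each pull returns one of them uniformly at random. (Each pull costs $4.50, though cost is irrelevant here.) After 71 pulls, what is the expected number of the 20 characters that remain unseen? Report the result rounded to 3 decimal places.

For each character, P(unseen after 71) = (19/20)^71 = 0.0262.
By linearity of expectation, E[unseen] = 20·(19/20)^71 = 0.5241.

0.524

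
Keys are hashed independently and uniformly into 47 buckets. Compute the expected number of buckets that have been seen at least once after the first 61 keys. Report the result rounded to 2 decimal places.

For each bucket, P(seen in 61 keys) = 1 - (46/47)^61 = 0.731.
By linearity of expectation, E[distinct seen] = 47·(1 - (46/47)^61) = 34.342.

34.34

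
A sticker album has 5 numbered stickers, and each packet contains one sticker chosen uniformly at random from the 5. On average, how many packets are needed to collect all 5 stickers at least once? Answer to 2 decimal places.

11.42

The wait to go from k to k+1 distinct stickers is geometric with mean 5/(5-k).
E[T] = 5/5 + 5/4 + 5/3 + 5/2 + 5/1 = 5·H_{5}.
H_{5} = 2.283, so E[T] = 11.417.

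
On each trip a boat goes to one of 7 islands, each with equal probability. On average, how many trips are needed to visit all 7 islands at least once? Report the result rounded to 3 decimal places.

Split into phases: going from k distinct to k+1 distinct takes on average 7/(7-k) trips.
E[T] = 7/7 + 7/6 + 7/5 + ... + 7/2 + 7/1 = 7·H_{7}.
H_{7} = 2.5929, so E[T] = 18.1500.

18.150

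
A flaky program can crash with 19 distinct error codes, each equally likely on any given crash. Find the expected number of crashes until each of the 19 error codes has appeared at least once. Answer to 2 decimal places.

After k distinct error codes have appeared, the next crash gives a new one with probability (19-k)/19, so the expected wait for the (k+1)-th is 19/(19-k).
E[T] = 19/19 + 19/18 + 19/17 + ... + 19/2 + 19/1 = 19·H_{19}.
H_{19} = 3.548, so E[T] = 67.407.

67.41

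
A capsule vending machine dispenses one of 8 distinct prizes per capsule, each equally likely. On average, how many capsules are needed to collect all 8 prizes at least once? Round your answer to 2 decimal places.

21.74

The wait to go from k to k+1 distinct prizes is geometric with mean 8/(8-k).
E[T] = 8/8 + 8/7 + 8/6 + ... + 8/2 + 8/1 = 8·H_{8}.
H_{8} = 2.718, so E[T] = 21.743.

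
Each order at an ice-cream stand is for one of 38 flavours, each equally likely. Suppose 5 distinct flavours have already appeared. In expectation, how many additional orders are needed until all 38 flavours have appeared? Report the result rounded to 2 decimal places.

155.37

From k distinct to k+1 distinct takes on average 38/(38-k) orders.
Sum over k = 5,...,37: E = 38/33 + 38/32 + 38/31 + ... + 38/2 + 38/1 = 155.374.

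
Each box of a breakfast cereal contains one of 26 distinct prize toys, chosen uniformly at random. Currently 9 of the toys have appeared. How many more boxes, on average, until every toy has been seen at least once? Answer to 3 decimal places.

89.428

The wait to go from k to k+1 distinct toys is geometric with mean 26/(26-k).
Sum over k = 9,...,25: E = 26/17 + 26/16 + 26/15 + ... + 26/2 + 26/1 = 89.4284.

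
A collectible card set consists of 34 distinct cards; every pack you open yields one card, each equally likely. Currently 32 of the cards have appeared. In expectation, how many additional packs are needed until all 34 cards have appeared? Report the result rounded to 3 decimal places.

From k distinct to k+1 distinct takes on average 34/(34-k) packs.
Sum over k = 32,...,33: E = 34/2 + 34/1 = 51.0000.

51.000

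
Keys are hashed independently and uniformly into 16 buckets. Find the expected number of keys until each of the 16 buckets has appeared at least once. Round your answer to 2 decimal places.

54.09

After k distinct buckets have appeared, the next key gives a new one with probability (16-k)/16, so the expected wait for the (k+1)-th is 16/(16-k).
E[T] = 16/16 + 16/15 + 16/14 + ... + 16/2 + 16/1 = 16·H_{16}.
H_{16} = 3.381, so E[T] = 54.092.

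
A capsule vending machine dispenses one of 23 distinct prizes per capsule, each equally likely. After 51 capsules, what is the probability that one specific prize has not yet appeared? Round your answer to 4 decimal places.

Each capsule misses the fixed prize with probability (23-1)/23 = 22/23, independently.
P(still missing after 51) = (22/23)^51 = 0.10362.

0.1036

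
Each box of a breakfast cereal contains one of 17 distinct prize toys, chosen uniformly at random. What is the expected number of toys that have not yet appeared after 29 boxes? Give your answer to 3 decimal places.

For each toy, P(unseen after 29) = (16/17)^29 = 0.1724.
By linearity of expectation, E[unseen] = 17·(16/17)^29 = 2.9303.

2.930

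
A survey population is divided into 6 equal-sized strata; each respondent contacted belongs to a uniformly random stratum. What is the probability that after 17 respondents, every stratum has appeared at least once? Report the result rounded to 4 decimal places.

0.7446

Let A_i be the event that stratum i is missing after 17 respondents. By inclusion–exclusion on the A_i,
P(all seen) = Σ_{j=0}^{6} (-1)^j C(6,j)((6-j)/6)^17
= 1.00000 - 0.27044 + 0.01522 - 0.00015 + 0.00000 - 0.00000 + 0.00000
= 0.74463.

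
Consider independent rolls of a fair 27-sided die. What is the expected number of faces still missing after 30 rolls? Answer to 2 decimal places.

8.70

For each face, P(unseen after 30) = (26/27)^30 = 0.322.
By linearity of expectation, E[unseen] = 27·(26/27)^30 = 8.703.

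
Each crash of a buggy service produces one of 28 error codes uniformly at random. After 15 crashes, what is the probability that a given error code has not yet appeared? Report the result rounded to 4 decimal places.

0.5795

On each crash the fixed error code fails to appear with probability 27/28.
P(still missing after 15) = (27/28)^15 = 0.57954.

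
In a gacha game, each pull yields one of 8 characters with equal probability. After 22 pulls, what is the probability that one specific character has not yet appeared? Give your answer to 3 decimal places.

0.053

Each pull misses the fixed character with probability (8-1)/8 = 7/8, independently.
P(still missing after 22) = (7/8)^22 = 0.0530.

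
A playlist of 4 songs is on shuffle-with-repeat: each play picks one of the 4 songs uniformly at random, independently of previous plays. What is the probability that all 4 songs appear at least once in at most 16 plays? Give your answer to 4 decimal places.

By inclusion–exclusion over which songs are missing,
P(all seen) = Σ_{j=0}^{4} (-1)^j C(4,j)((4-j)/4)^16
= 1.00000 - 0.04009 + 0.00009 - 0.00000 + 0.00000
= 0.96000.

0.9600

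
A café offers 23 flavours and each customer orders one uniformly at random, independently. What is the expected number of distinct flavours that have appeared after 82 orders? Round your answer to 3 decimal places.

For each flavour, P(seen in 82 orders) = 1 - (22/23)^82 = 0.9739.
By linearity of expectation, E[distinct seen] = 23·(1 - (22/23)^82) = 22.3992.

22.399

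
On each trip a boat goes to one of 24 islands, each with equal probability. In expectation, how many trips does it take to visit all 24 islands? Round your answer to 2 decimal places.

Split into phases: going from k distinct to k+1 distinct takes on average 24/(24-k) trips.
E[T] = 24/24 + 24/23 + 24/22 + ... + 24/2 + 24/1 = 24·H_{24}.
H_{24} = 3.776, so E[T] = 90.623.

90.62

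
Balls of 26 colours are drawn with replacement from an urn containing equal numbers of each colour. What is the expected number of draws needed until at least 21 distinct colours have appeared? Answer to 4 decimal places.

Going from k to k+1 distinct takes a geometric number of draws with mean 26/(26-k).
Sum over k = 0,...,20: E = 26/26 + 26/25 + 26/24 + ... + 26/7 + 26/6 = 40.84825.

40.8482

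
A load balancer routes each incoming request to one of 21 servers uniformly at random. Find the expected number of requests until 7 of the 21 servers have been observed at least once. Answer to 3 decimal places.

With k distinct servers already seen, the next new one arrives after an expected 21/(21-k) requests.
Sum over k = 0,...,6: E = 21/21 + 21/20 + 21/19 + ... + 21/16 + 21/15 = 8.2697.

8.270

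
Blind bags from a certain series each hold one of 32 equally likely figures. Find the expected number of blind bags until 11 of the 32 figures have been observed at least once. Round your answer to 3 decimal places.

Going from k to k+1 distinct takes a geometric number of blind bags with mean 32/(32-k).
Sum over k = 0,...,10: E = 32/32 + 32/31 + 32/30 + ... + 32/23 + 32/22 = 13.2204.

13.220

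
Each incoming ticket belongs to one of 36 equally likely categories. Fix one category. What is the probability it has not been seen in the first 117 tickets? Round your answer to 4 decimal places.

0.0370

On each ticket the fixed category fails to appear with probability 35/36.
P(still missing after 117) = (35/36)^117 = 0.03703.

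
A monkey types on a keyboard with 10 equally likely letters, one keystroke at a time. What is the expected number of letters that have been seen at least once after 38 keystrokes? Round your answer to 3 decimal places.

9.818

For each letter, P(seen in 38 keystrokes) = 1 - (9/10)^38 = 0.9818.
By linearity of expectation, E[distinct seen] = 10·(1 - (9/10)^38) = 9.8175.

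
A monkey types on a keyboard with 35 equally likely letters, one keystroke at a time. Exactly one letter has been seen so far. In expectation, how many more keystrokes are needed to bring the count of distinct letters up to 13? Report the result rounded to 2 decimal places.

14.96

From k distinct to k+1 distinct takes on average 35/(35-k) keystrokes.
Sum over k = 1,...,12: E = 35/34 + 35/33 + 35/32 + ... + 35/24 + 35/23 = 14.959.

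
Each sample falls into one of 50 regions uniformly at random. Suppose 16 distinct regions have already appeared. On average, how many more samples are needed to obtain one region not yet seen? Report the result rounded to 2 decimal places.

1.47

Each sample yields a new region with probability (50-16)/50 = 34/50, so the wait is geometric with mean 50/34.
E = 50/34 = 1.471.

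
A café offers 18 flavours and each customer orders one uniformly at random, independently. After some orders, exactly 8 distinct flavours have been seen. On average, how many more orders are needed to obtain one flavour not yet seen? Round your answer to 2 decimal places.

The number of orders until the next new flavour is geometric with success probability 10/18, so its mean is 18/10.
E = 18/10 = 1.800.

1.80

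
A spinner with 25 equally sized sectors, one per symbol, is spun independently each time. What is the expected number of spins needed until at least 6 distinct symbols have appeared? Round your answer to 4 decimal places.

With k distinct symbols already seen, the next new one arrives after an expected 25/(25-k) spins.
Sum over k = 0,...,5: E = 25/25 + 25/24 + 25/23 + 25/22 + 25/21 + 25/20 = 6.70546.

6.7055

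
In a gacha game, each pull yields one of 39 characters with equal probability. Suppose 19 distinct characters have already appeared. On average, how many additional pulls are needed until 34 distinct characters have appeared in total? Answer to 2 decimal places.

51.26

The wait to go from k to k+1 distinct characters is geometric with mean 39/(39-k).
Sum over k = 19,...,33: E = 39/20 + 39/19 + 39/18 + ... + 39/7 + 39/6 = 51.262.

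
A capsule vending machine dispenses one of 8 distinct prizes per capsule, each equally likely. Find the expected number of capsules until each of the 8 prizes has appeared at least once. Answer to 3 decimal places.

21.743

The wait to go from k to k+1 distinct prizes is geometric with mean 8/(8-k).
E[T] = 8/8 + 8/7 + 8/6 + ... + 8/2 + 8/1 = 8·H_{8}.
H_{8} = 2.7179, so E[T] = 21.7429.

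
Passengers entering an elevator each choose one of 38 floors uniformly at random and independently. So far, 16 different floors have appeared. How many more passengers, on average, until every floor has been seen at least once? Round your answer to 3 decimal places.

From k distinct to k+1 distinct takes on average 38/(38-k) passengers.
Sum over k = 16,...,37: E = 38/22 + 38/21 + 38/20 + ... + 38/2 + 38/1 = 140.2509.

140.251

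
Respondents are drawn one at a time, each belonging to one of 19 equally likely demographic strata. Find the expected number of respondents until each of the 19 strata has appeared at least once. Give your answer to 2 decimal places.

After k distinct strata have appeared, the next respondent gives a new one with probability (19-k)/19, so the expected wait for the (k+1)-th is 19/(19-k).
E[T] = 19/19 + 19/18 + 19/17 + ... + 19/2 + 19/1 = 19·H_{19}.
H_{19} = 3.548, so E[T] = 67.407.

67.41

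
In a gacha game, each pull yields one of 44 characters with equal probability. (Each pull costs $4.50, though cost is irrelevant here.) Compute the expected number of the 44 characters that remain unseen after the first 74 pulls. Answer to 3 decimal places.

8.028

For each character, P(unseen after 74) = (43/44)^74 = 0.1825.
By linearity of expectation, E[unseen] = 44·(43/44)^74 = 8.0282.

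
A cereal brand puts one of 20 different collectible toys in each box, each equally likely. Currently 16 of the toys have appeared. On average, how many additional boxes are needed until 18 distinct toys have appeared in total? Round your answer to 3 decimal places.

11.667

With k distinct toys already seen, the next new one takes an expected 20/(20-k) boxes.
Sum over k = 16,...,17: E = 20/4 + 20/3 = 11.6667.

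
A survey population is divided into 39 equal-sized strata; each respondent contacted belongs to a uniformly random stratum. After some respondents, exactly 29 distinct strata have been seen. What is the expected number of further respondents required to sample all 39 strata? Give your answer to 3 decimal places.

The wait to go from k to k+1 distinct strata is geometric with mean 39/(39-k).
Sum over k = 29,...,38: E = 39/10 + 39/9 + 39/8 + ... + 39/2 + 39/1 = 114.2298.

114.230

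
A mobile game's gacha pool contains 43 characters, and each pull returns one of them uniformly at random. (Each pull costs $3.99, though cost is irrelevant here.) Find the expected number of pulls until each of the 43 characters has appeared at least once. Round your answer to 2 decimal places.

187.05

Split into phases: going from k distinct to k+1 distinct takes on average 43/(43-k) pulls.
E[T] = 43/43 + 43/42 + 43/41 + ... + 43/2 + 43/1 = 43·H_{43}.
H_{43} = 4.350, so E[T] = 187.050.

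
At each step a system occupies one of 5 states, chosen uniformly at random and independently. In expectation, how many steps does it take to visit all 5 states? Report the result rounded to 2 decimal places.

After k distinct states have appeared, the next step gives a new one with probability (5-k)/5, so the expected wait for the (k+1)-th is 5/(5-k).
E[T] = 5/5 + 5/4 + 5/3 + 5/2 + 5/1 = 5·H_{5}.
H_{5} = 2.283, so E[T] = 11.417.

11.42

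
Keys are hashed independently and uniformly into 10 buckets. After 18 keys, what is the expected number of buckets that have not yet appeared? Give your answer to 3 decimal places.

For each bucket, P(unseen after 18) = (9/10)^18 = 0.1501.
By linearity of expectation, E[unseen] = 10·(9/10)^18 = 1.5009.

1.501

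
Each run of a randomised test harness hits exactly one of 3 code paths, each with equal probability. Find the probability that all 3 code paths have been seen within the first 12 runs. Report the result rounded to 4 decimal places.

By inclusion–exclusion over which code paths are missing,
P(all seen) = Σ_{j=0}^{3} (-1)^j C(3,j)((3-j)/3)^12
= 1.00000 - 0.02312 + 0.00001 - 0.00000
= 0.97688.

0.9769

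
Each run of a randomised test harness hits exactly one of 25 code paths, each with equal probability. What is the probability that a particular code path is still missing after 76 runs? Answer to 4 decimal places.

On each run the fixed code path fails to appear with probability 24/25.
P(still missing after 76) = (24/25)^76 = 0.04494.

0.0449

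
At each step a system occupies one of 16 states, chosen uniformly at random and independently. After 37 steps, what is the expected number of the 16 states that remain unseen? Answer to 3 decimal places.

1.469

For each state, P(unseen after 37) = (15/16)^37 = 0.0918.
By linearity of expectation, E[unseen] = 16·(15/16)^37 = 1.4691.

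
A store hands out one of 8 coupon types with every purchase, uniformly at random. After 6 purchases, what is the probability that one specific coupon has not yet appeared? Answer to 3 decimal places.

On each purchase the fixed coupon fails to appear with probability 7/8.
P(still missing after 6) = (7/8)^6 = 0.4488.

0.449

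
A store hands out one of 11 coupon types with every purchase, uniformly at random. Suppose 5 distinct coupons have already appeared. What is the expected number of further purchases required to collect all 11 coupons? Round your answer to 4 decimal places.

26.9500

From k distinct to k+1 distinct takes on average 11/(11-k) purchases.
Sum over k = 5,...,10: E = 11/6 + 11/5 + 11/4 + 11/3 + 11/2 + 11/1 = 26.95000.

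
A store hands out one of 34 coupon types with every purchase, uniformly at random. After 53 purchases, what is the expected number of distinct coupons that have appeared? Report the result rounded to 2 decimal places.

For each coupon, P(seen in 53 purchases) = 1 - (33/34)^53 = 0.794.
By linearity of expectation, E[distinct seen] = 34·(1 - (33/34)^53) = 27.012.

27.01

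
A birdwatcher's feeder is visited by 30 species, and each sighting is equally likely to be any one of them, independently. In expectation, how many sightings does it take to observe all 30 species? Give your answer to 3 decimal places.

Split into phases: going from k distinct to k+1 distinct takes on average 30/(30-k) sightings.
E[T] = 30/30 + 30/29 + 30/28 + ... + 30/2 + 30/1 = 30·H_{30}.
H_{30} = 3.9950, so E[T] = 119.8496.

119.850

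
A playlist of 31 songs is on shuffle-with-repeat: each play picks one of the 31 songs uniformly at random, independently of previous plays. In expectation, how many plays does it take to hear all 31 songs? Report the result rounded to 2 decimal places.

124.84

After k distinct songs have appeared, the next play gives a new one with probability (31-k)/31, so the expected wait for the (k+1)-th is 31/(31-k).
E[T] = 31/31 + 31/30 + 31/29 + ... + 31/2 + 31/1 = 31·H_{31}.
H_{31} = 4.027, so E[T] = 124.845.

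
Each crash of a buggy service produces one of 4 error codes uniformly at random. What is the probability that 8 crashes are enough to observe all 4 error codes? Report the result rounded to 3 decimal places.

0.623

Let A_i be the event that error code i is missing after 8 crashes. By inclusion–exclusion on the A_i,
P(all seen) = Σ_{j=0}^{4} (-1)^j C(4,j)((4-j)/4)^8
= 1.0000 - 0.4005 + 0.0234 - 0.0001 + 0.0000
= 0.6229.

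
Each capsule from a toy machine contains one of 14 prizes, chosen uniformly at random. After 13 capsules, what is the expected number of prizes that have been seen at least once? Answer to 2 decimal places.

For each prize, P(seen in 13 capsules) = 1 - (13/14)^13 = 0.618.
By linearity of expectation, E[distinct seen] = 14·(1 - (13/14)^13) = 8.658.

8.66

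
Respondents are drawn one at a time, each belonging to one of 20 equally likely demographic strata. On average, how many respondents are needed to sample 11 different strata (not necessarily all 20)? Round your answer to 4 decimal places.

15.3754

Going from k to k+1 distinct takes a geometric number of respondents with mean 20/(20-k).
Sum over k = 0,...,10: E = 20/20 + 20/19 + 20/18 + ... + 20/11 + 20/10 = 15.37543.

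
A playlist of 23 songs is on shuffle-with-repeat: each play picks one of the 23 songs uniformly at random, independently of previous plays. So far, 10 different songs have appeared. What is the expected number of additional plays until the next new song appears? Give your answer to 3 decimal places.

1.769

Each play yields a new song with probability (23-10)/23 = 13/23, so the wait is geometric with mean 23/13.
E = 23/13 = 1.7692.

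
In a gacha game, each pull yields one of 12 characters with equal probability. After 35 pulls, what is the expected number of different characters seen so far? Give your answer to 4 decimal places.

For each character, P(seen in 35 pulls) = 1 - (11/12)^35 = 0.95242.
By linearity of expectation, E[distinct seen] = 12·(1 - (11/12)^35) = 11.42907.

11.4291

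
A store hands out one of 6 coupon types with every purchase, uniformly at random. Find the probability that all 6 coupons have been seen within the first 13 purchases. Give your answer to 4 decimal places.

0.5139

Let A_i be the event that coupon i is missing after 13 purchases. By inclusion–exclusion on the A_i,
P(all seen) = Σ_{j=0}^{6} (-1)^j C(6,j)((6-j)/6)^13
= 1.00000 - 0.56078 + 0.07707 - 0.00244 + 0.00001 - 0.00000 + 0.00000
= 0.51386.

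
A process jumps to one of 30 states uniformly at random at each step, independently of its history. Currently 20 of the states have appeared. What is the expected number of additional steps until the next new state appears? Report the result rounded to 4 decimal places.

3.0000

Each step yields a new state with probability (30-20)/30 = 10/30, so the wait is geometric with mean 30/10.
E = 30/10 = 3.00000.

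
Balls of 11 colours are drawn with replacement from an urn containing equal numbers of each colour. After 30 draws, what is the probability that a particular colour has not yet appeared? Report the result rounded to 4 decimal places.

0.0573

On each draw the fixed colour fails to appear with probability 10/11.
P(still missing after 30) = (10/11)^30 = 0.05731.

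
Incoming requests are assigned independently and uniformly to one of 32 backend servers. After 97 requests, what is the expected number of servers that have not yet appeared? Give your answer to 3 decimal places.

For each server, P(unseen after 97) = (31/32)^97 = 0.0460.
By linearity of expectation, E[unseen] = 32·(31/32)^97 = 1.4712.

1.471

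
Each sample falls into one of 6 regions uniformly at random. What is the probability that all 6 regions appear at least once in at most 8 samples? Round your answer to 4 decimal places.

Let A_i be the event that region i is missing after 8 samples. By inclusion–exclusion on the A_i,
P(all seen) = Σ_{j=0}^{6} (-1)^j C(6,j)((6-j)/6)^8
= 1.00000 - 1.39541 + 0.58528 - 0.07813 + 0.00229 - 0.00000 + 0.00000
= 0.11403.

0.1140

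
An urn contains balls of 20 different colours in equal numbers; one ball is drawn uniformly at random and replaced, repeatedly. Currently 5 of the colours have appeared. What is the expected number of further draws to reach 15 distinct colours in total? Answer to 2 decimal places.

The wait to go from k to k+1 distinct colours is geometric with mean 20/(20-k).
Sum over k = 5,...,14: E = 20/15 + 20/14 + 20/13 + ... + 20/7 + 20/6 = 20.698.

20.70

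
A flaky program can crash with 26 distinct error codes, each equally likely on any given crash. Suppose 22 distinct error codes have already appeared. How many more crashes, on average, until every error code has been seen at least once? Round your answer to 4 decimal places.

54.1667

From k distinct to k+1 distinct takes on average 26/(26-k) crashes.
Sum over k = 22,...,25: E = 26/4 + 26/3 + 26/2 + 26/1 = 54.16667.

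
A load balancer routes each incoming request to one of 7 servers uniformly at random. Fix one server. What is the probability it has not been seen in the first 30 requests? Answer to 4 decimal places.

Each request misses the fixed server with probability (7-1)/7 = 6/7, independently.
P(still missing after 30) = (6/7)^30 = 0.00981.

0.0098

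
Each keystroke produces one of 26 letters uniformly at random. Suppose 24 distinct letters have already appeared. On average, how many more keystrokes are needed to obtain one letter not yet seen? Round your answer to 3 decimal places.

Each keystroke yields a new letter with probability (26-24)/26 = 2/26, so the wait is geometric with mean 26/2.
E = 26/2 = 13.0000.

13.000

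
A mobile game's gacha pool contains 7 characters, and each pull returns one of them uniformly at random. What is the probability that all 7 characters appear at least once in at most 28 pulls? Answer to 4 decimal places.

By inclusion–exclusion over which characters are missing,
P(all seen) = Σ_{j=0}^{7} (-1)^j C(7,j)((7-j)/7)^28
= 1.00000 - 0.09345 + 0.00170 - 0.00001 + 0.00000 - 0.00000 + 0.00000 - 0.00000
= 0.90824.

0.9082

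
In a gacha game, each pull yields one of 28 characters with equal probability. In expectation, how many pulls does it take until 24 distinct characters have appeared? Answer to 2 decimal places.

51.63

With k distinct characters already seen, the next new one arrives after an expected 28/(28-k) pulls.
Sum over k = 0,...,23: E = 28/28 + 28/27 + 28/26 + ... + 28/6 + 28/5 = 51.627.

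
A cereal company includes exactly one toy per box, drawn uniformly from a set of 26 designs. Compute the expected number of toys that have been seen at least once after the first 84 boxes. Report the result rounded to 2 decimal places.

25.04

For each toy, P(seen in 84 boxes) = 1 - (25/26)^84 = 0.963.
By linearity of expectation, E[distinct seen] = 26·(1 - (25/26)^84) = 25.036.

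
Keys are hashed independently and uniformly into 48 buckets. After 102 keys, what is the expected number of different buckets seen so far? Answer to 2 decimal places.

For each bucket, P(seen in 102 keys) = 1 - (47/48)^102 = 0.883.
By linearity of expectation, E[distinct seen] = 48·(1 - (47/48)^102) = 42.394.

42.39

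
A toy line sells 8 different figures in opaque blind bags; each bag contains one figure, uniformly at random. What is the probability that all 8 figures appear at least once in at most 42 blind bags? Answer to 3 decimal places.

0.971

By inclusion–exclusion over which figures are missing,
P(all seen) = Σ_{j=0}^{8} (-1)^j C(8,j)((8-j)/8)^42
= 1.0000 - 0.0293 + 0.0002 - 0.0000 + 0.0000 - 0.0000 + 0.0000 - 0.0000 + 0.0000
= 0.9708.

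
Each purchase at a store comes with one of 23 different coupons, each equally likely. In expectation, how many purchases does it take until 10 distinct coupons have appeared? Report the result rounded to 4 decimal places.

12.7456

Going from k to k+1 distinct takes a geometric number of purchases with mean 23/(23-k).
Sum over k = 0,...,9: E = 23/23 + 23/22 + 23/21 + ... + 23/15 + 23/14 = 12.74563.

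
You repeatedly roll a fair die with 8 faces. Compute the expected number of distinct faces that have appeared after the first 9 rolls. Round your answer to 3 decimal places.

5.595

For each face, P(seen in 9 rolls) = 1 - (7/8)^9 = 0.6993.
By linearity of expectation, E[distinct seen] = 8·(1 - (7/8)^9) = 5.5947.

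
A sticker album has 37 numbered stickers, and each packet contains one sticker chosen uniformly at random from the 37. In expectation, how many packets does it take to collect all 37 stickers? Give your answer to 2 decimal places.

155.46

The wait to go from k to k+1 distinct stickers is geometric with mean 37/(37-k).
E[T] = 37/37 + 37/36 + 37/35 + ... + 37/2 + 37/1 = 37·H_{37}.
H_{37} = 4.202, so E[T] = 155.459.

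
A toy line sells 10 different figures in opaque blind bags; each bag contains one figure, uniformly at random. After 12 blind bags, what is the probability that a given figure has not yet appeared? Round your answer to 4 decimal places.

0.2824

On each blind bag the fixed figure fails to appear with probability 9/10.
P(still missing after 12) = (9/10)^12 = 0.28243.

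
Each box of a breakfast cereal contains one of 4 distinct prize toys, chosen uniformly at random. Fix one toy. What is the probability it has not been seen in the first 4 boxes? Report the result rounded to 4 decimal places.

0.3164

On each box the fixed toy fails to appear with probability 3/4.
P(still missing after 4) = (3/4)^4 = 0.31641.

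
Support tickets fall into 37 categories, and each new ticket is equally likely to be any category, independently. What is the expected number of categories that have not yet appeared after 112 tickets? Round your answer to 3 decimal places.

For each category, P(unseen after 112) = (36/37)^112 = 0.0465.
By linearity of expectation, E[unseen] = 37·(36/37)^112 = 1.7198.

1.720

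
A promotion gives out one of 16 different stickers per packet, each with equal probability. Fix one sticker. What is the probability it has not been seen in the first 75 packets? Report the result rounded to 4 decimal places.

On each packet the fixed sticker fails to appear with probability 15/16.
P(still missing after 75) = (15/16)^75 = 0.00790.

0.0079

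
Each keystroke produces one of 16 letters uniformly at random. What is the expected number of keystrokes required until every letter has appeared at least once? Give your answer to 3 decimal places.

Split into phases: going from k distinct to k+1 distinct takes on average 16/(16-k) keystrokes.
E[T] = 16/16 + 16/15 + 16/14 + ... + 16/2 + 16/1 = 16·H_{16}.
H_{16} = 3.3807, so E[T] = 54.0917.

54.092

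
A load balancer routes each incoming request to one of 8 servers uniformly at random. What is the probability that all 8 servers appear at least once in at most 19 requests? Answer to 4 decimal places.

By inclusion–exclusion over which servers are missing,
P(all seen) = Σ_{j=0}^{8} (-1)^j C(8,j)((8-j)/8)^19
= 1.00000 - 0.63277 + 0.11839 - 0.00741 + 0.00013 - 0.00000 + 0.00000 - 0.00000 + 0.00000
= 0.47835.

0.4783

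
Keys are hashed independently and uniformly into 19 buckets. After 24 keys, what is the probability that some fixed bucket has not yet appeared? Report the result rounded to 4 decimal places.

Each key misses the fixed bucket with probability (19-1)/19 = 18/19, independently.
P(still missing after 24) = (18/19)^24 = 0.27318.

0.2732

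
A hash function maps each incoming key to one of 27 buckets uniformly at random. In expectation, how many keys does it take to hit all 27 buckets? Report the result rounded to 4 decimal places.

Split into phases: going from k distinct to k+1 distinct takes on average 27/(27-k) keys.
E[T] = 27/27 + 27/26 + 27/25 + ... + 27/2 + 27/1 = 27·H_{27}.
H_{27} = 3.89146, so E[T] = 105.06933.

105.0693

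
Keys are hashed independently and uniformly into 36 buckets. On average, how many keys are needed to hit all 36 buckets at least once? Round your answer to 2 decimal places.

After k distinct buckets have appeared, the next key gives a new one with probability (36-k)/36, so the expected wait for the (k+1)-th is 36/(36-k).
E[T] = 36/36 + 36/35 + 36/34 + ... + 36/2 + 36/1 = 36·H_{36}.
H_{36} = 4.175, so E[T] = 150.284.

150.28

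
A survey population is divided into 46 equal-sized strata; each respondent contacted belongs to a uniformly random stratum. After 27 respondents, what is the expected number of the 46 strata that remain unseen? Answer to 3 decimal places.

For each stratum, P(unseen after 27) = (45/46)^27 = 0.5524.
By linearity of expectation, E[unseen] = 46·(45/46)^27 = 25.4117.

25.412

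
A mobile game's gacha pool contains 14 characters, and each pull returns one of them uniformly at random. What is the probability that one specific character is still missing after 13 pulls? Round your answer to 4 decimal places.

0.3816

Each pull misses the fixed character with probability (14-1)/14 = 13/14, independently.
P(still missing after 13) = (13/14)^13 = 0.38159.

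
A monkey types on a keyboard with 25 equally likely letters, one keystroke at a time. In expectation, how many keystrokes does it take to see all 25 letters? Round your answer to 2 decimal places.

95.40

The wait to go from k to k+1 distinct letters is geometric with mean 25/(25-k).
E[T] = 25/25 + 25/24 + 25/23 + ... + 25/2 + 25/1 = 25·H_{25}.
H_{25} = 3.816, so E[T] = 95.399.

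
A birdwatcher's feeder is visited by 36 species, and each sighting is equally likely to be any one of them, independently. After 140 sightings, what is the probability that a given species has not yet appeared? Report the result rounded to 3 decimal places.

0.019

Each sighting misses the fixed species with probability (36-1)/36 = 35/36, independently.
P(still missing after 140) = (35/36)^140 = 0.0194.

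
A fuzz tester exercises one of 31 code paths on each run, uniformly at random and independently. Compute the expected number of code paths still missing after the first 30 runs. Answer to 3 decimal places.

For each code path, P(unseen after 30) = (30/31)^30 = 0.3739.
By linearity of expectation, E[unseen] = 31·(30/31)^30 = 11.5917.

11.592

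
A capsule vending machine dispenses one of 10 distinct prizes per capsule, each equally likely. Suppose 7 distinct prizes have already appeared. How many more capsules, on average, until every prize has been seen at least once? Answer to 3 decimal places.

With k distinct prizes already seen, the next new one takes an expected 10/(10-k) capsules.
Sum over k = 7,...,9: E = 10/3 + 10/2 + 10/1 = 18.3333.

18.333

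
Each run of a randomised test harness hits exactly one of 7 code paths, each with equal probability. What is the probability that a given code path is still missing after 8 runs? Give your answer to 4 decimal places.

Each run misses the fixed code path with probability (7-1)/7 = 6/7, independently.
P(still missing after 8) = (6/7)^8 = 0.29136.

0.2914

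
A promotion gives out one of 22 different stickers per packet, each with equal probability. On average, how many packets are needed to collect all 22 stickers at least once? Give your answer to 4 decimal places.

81.1979

After k distinct stickers have appeared, the next packet gives a new one with probability (22-k)/22, so the expected wait for the (k+1)-th is 22/(22-k).
E[T] = 22/22 + 22/21 + 22/20 + ... + 22/2 + 22/1 = 22·H_{22}.
H_{22} = 3.69081, so E[T] = 81.19789.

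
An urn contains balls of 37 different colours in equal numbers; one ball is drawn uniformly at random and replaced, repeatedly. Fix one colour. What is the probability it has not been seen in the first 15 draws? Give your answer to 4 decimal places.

0.6630

On each draw the fixed colour fails to appear with probability 36/37.
P(still missing after 15) = (36/37)^15 = 0.66300.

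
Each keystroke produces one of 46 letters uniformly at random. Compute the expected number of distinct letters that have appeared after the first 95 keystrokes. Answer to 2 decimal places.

40.30

For each letter, P(seen in 95 keystrokes) = 1 - (45/46)^95 = 0.876.
By linearity of expectation, E[distinct seen] = 46·(1 - (45/46)^95) = 40.299.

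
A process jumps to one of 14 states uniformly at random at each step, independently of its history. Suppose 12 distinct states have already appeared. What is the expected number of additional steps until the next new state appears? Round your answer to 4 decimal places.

7.0000

Each step yields a new state with probability (14-12)/14 = 2/14, so the wait is geometric with mean 14/2.
E = 14/2 = 7.00000.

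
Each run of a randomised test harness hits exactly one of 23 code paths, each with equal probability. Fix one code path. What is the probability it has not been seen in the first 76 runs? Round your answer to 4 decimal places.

Each run misses the fixed code path with probability (23-1)/23 = 22/23, independently.
P(still missing after 76) = (22/23)^76 = 0.03410.

0.0341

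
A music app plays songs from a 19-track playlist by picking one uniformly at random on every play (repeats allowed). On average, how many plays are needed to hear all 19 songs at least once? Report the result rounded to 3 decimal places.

67.407

The wait to go from k to k+1 distinct songs is geometric with mean 19/(19-k).
E[T] = 19/19 + 19/18 + 19/17 + ... + 19/2 + 19/1 = 19·H_{19}.
H_{19} = 3.5477, so E[T] = 67.4071.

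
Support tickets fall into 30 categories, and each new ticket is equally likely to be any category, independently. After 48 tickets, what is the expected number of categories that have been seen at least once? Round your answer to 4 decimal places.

24.1061

For each category, P(seen in 48 tickets) = 1 - (29/30)^48 = 0.80354.
By linearity of expectation, E[distinct seen] = 30·(1 - (29/30)^48) = 24.10607.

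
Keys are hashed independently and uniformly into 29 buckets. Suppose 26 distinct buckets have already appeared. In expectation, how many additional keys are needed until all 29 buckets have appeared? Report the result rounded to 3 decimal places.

With k distinct buckets already seen, the next new one takes an expected 29/(29-k) keys.
Sum over k = 26,...,28: E = 29/3 + 29/2 + 29/1 = 53.1667.

53.167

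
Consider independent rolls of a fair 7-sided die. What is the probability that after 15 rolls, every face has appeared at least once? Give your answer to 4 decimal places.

0.4339

Let A_i be the event that face i is missing after 15 rolls. By inclusion–exclusion on the A_i,
P(all seen) = Σ_{j=0}^{7} (-1)^j C(7,j)((7-j)/7)^15
= 1.00000 - 0.69326 + 0.13499 - 0.00792 + 0.00011 - 0.00000 + 0.00000 - 0.00000
= 0.43392.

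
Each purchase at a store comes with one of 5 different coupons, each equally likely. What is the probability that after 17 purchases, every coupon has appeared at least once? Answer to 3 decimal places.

Let A_i be the event that coupon i is missing after 17 purchases. By inclusion–exclusion on the A_i,
P(all seen) = Σ_{j=0}^{5} (-1)^j C(5,j)((5-j)/5)^17
= 1.0000 - 0.1126 + 0.0017 - 0.0000 + 0.0000 - 0.0000
= 0.8891.

0.889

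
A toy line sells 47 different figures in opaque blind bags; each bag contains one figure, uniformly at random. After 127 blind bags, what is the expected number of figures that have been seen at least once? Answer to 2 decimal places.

For each figure, P(seen in 127 blind bags) = 1 - (46/47)^127 = 0.935.
By linearity of expectation, E[distinct seen] = 47·(1 - (46/47)^127) = 43.939.

43.94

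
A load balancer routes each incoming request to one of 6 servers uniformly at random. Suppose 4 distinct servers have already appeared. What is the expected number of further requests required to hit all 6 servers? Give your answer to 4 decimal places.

9.0000

With k distinct servers already seen, the next new one takes an expected 6/(6-k) requests.
Sum over k = 4,...,5: E = 6/2 + 6/1 = 9.00000.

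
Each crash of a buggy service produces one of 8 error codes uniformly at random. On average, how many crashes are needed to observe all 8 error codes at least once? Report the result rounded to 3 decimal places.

21.743

The wait to go from k to k+1 distinct error codes is geometric with mean 8/(8-k).
E[T] = 8/8 + 8/7 + 8/6 + ... + 8/2 + 8/1 = 8·H_{8}.
H_{8} = 2.7179, so E[T] = 21.7429.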